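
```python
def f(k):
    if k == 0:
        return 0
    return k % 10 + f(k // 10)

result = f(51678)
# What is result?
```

Sum of digits of 51678: 8 + 7 + 6 + 1 + 5 = 27

Answer: 27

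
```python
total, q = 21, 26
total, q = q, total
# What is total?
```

Trace:
`total, q = 21, 26` → total = 21; q = 26
`total, q = q, total` → total = 26; q = 21
So total = 26

Answer: 26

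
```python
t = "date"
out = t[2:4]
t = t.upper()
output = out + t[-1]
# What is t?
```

Trace:
`t = "date"` → t = 'date'
`out = t[2:4]` → out = 'te'
`t = t.upper()` → t = 'DATE'
`output = out + t[-1]` → output = 'teE'
So t = 'DATE'

Answer: 'DATE'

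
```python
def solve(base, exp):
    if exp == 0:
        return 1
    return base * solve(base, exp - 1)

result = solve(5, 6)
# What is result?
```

solve(5, 6) = 5 * 5 * 5 * 5 * 5 * 5 = 15625

Answer: 15625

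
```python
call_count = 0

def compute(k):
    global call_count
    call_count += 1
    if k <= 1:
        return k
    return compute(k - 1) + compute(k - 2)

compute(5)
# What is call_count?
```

Calls(k) = 1 + Calls(k-1) + Calls(k-2); Calls(0)=Calls(1)=1. For k=5 this gives 15.

Answer: 15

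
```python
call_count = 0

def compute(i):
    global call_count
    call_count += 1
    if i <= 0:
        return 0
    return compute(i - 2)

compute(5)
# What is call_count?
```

Linear recursion stepping by 2: 4 calls from i=5 down to ≤0.

Answer: 4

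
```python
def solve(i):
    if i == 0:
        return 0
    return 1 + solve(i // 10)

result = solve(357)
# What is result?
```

Count of digits of 357: 3

Answer: 3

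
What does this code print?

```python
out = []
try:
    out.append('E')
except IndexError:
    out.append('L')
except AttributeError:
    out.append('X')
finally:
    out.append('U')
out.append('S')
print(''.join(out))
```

Execution trace: 'E' (try body, no exception) → 'U' (finally) → 'S' (after the try/except). Output: EUS

Answer: EUS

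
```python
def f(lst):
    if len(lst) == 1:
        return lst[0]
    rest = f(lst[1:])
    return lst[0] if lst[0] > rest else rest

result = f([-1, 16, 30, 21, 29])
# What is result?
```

Recursive max over [-1, 16, 30, 21, 29] = 30

Answer: 30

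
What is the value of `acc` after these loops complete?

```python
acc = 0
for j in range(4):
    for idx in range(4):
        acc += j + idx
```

Sum of all j+idx for j,idx in 4x4
`acc` takes the values: 0 → 1 → 3 → 6 → 7 → 9 → 12 → 16 → 18 → 21 → 25 → 30 → 33 → 37 → 42 → 48

Answer: 48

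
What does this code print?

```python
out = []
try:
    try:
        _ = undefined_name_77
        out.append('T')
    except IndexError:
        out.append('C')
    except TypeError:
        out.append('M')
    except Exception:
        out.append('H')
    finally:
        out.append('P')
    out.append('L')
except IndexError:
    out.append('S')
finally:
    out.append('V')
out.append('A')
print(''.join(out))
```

Execution trace: 'H' (inner except Exception) → 'P' (inner finally) → 'L' (try body, no exception) → 'V' (finally) → 'A' (after the try/except). Output: HPLVA

Answer: HPLVA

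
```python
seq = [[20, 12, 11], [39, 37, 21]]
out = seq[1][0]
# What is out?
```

Trace:
`seq = [[20, 12, 11], [39, 37, 21]]` → seq = [[20, 12, 11], [39, 37, 21]]
`out = seq[1][0]` → out = 39
So out = 39

Answer: 39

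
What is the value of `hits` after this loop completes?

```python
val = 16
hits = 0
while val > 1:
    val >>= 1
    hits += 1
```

Count right shifts until 1
`hits` takes the values: 0 → 1 → 2 → 3 → 4

Answer: 4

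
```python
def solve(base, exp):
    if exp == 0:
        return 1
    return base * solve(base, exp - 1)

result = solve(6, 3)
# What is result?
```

solve(6, 3) = 6 * 6 * 6 = 216

Answer: 216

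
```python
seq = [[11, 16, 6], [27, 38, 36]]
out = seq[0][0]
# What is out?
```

Trace:
`seq = [[11, 16, 6], [27, 38, 36]]` → seq = [[11, 16, 6], [27, 38, 36]]
`out = seq[0][0]` → out = 11
So out = 11

Answer: 11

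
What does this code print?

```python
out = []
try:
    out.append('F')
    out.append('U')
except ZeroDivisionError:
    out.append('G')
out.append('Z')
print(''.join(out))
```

Execution trace: 'F' (try body) → 'U' (try body, no exception) → 'Z' (after the try/except). Output: FUZ

Answer: FUZ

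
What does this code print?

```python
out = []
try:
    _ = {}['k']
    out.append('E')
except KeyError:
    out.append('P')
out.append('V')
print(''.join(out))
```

Execution trace: 'P' (except KeyError) → 'V' (after the try/except). Output: PV

Answer: PV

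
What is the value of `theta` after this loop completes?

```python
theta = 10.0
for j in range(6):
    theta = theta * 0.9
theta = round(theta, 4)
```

Exponential decay: 10.0 * 0.9^6
`theta` takes the values: 10.0 → 9.0 → 8.1 → 7.29 → 6.561 → 5.9049 → 5.31441 → 5.3144

Answer: 5.3144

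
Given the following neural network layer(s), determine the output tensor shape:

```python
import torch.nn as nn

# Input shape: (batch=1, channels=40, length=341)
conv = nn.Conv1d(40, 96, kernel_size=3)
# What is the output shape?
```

Input: (1, 40, 341) -> Output: (1, 96, 339)

Answer: (1, 96, 339)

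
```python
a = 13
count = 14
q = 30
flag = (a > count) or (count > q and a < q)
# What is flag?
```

Trace:
`a = 13` → a = 13
`count = 14` → count = 14
`q = 30` → q = 30
`flag = (a > count) or (count > q and a < q)` → flag = False
So flag = False

Answer: False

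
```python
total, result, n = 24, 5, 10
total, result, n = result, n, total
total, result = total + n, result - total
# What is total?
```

Trace:
`total, result, n = 24, 5, 10` → total = 24; result = 5; n = 10
`total, result, n = result, n, total` → total = 5; result = 10; n = 24
`total, result = total + n, result - total` → total = 29; result = 5
So total = 29

Answer: 29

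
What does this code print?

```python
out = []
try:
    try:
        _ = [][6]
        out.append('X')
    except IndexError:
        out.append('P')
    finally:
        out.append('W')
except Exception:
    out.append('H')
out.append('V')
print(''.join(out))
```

Execution trace: 'P' (inner except IndexError) → 'W' (inner finally) → 'V' (after the try/except). Output: PWV

Answer: PWV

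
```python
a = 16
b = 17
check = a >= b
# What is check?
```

Trace:
`a = 16` → a = 16
`b = 17` → b = 17
`check = a >= b` → check = False
So check = False

Answer: False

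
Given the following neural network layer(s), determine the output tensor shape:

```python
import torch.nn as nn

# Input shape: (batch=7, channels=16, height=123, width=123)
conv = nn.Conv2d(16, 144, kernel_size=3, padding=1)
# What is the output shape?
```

Input: (7, 16, 123, 123) -> Output: (7, 144, 123, 123)

Answer: (7, 144, 123, 123)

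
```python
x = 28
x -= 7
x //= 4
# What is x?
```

Trace:
`x = 28` → x = 28
`x -= 7` → x = 21
`x //= 4` → x = 5
So x = 5

Answer: 5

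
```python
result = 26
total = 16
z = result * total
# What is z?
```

Trace:
`result = 26` → result = 26
`total = 16` → total = 16
`z = result * total` → z = 416
So z = 416

Answer: 416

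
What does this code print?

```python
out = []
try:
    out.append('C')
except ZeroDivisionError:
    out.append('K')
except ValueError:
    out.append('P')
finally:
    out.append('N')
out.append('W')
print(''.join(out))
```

Execution trace: 'C' (try body, no exception) → 'N' (finally) → 'W' (after the try/except). Output: CNW

Answer: CNW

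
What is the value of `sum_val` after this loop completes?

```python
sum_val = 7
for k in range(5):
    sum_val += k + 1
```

Start at 7, add 1 to 5 = 22
`sum_val` takes the values: 7 → 8 → 10 → 13 → 17 → 22

Answer: 22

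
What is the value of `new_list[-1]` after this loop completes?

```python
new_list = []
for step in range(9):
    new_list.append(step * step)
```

Last element of squares 0 to 8
`new_list` takes the values: [] → [0] → [0, 1] → [0, 1, 4] → [0, 1, 4, 9] → [0, 1, 4, 9, 16] → [0, 1, 4, 9, 16, 25] → [0, 1, 4, 9, 16, 25, 36] → [0, 1, 4, 9, 16, 25, 36, 49] → [0, 1, 4, 9, 16, 25, 36, 49, 64]
So `new_list[-1]` = 64

Answer: 64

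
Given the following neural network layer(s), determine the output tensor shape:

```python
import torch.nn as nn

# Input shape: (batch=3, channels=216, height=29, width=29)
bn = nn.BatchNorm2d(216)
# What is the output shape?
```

Input: (3, 216, 29, 29) -> Output: (3, 216, 29, 29)

Answer: (3, 216, 29, 29)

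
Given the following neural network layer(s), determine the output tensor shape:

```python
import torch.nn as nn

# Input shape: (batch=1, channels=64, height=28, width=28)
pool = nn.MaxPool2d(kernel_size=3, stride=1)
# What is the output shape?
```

Input: (1, 64, 28, 28) -> Output: (1, 64, 26, 26)

Answer: (1, 64, 26, 26)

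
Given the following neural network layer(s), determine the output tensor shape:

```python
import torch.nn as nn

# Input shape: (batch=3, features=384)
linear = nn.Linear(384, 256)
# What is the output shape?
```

Input: (3, 384) -> Output: (3, 256)

Answer: (3, 256)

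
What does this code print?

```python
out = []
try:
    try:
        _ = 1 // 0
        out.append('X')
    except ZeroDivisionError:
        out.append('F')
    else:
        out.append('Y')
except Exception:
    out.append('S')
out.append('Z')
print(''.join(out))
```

Execution trace: 'F' (inner except ZeroDivisionError) → 'Z' (after the try/except). Output: FZ

Answer: FZ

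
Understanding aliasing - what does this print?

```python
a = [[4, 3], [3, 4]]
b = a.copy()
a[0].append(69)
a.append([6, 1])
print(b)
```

Key concept: shallow copy with nested lists.
Step by step:
`a = [[4, 3], [3, 4]]` → a = [[4, 3], [3, 4]]
`b = a.copy()` → b = [[4, 3], [3, 4]]
`a[0].append(69)` → a = [[4, 3, 69], [3, 4]]; b = [[4, 3, 69], [3, 4]]
`a.append([6, 1])` → a = [[4, 3, 69], [3, 4], [6, 1]]
`print(b)` → prints [[4, 3, 69], [3, 4]]

Answer: [[4, 3, 69], [3, 4]]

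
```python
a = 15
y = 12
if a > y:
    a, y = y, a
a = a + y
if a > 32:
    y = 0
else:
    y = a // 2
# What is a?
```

Trace:
`a = 15` → a = 15
`y = 12` → y = 12
`if a > y: ...` → a > y is True → a = 12; y = 15
`a = a + y` → a = 27
`if a > 32: ...` → a > 32 is False, take else branch → y = 13
So a = 27

Answer: 27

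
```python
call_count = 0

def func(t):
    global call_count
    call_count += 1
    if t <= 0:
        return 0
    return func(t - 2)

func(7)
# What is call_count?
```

Linear recursion stepping by 2: 5 calls from t=7 down to ≤0.

Answer: 5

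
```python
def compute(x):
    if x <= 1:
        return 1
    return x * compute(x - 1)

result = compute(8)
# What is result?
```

compute(8) = 8 * 7 * 6 * 5 * 4 * 3 * 2 * 1 = 40320

Answer: 40320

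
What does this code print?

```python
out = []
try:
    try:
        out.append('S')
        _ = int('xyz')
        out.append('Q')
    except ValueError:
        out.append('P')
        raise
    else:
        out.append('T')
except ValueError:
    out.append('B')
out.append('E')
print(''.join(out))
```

Execution trace: 'S' (inner try body) → 'P' (inner except ValueError) → 'B' (outer except ValueError) → 'E' (after the try/except). Output: SPBE

Answer: SPBE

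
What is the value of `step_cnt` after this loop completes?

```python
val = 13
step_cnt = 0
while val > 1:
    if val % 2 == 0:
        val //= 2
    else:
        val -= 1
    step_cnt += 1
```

Steps to reduce 13 to 1
`step_cnt` takes the values: 0 → 1 → 2 → 3 → 4 → 5

Answer: 5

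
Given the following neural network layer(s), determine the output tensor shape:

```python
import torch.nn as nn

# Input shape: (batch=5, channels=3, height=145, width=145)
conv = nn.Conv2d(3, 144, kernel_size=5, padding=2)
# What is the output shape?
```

Input: (5, 3, 145, 145) -> Output: (5, 144, 145, 145)

Answer: (5, 144, 145, 145)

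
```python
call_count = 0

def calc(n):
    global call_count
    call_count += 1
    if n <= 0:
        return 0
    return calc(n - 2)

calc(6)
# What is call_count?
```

Linear recursion stepping by 2: 4 calls from n=6 down to ≤0.

Answer: 4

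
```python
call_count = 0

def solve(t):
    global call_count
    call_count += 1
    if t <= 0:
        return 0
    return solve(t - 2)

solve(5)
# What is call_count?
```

Linear recursion stepping by 2: 4 calls from t=5 down to ≤0.

Answer: 4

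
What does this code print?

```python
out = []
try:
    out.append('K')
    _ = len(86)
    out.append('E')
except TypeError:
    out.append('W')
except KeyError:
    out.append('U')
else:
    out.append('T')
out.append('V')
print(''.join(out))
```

Execution trace: 'K' (try body) → 'W' (except TypeError) → 'V' (after the try/except). Output: KWV

Answer: KWV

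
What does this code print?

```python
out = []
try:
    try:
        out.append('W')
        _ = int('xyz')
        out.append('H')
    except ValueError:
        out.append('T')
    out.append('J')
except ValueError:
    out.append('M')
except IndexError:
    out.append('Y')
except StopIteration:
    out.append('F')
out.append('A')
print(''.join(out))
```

Execution trace: 'W' (inner try body) → 'T' (inner except ValueError) → 'J' (try body, no exception) → 'A' (after the try/except). Output: WTJA

Answer: WTJA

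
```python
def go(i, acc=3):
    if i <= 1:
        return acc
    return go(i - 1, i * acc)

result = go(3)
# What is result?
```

Accumulator trace (n, acc): (3, 3) -> (2, 9) -> (1, 18) -> return 18

Answer: 18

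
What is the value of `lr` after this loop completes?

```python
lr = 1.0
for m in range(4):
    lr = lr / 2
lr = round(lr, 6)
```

Halving LR 4 times: 1 / 2^4
`lr` takes the values: 1.0 → 0.5 → 0.25 → 0.125 → 0.0625

Answer: 0.0625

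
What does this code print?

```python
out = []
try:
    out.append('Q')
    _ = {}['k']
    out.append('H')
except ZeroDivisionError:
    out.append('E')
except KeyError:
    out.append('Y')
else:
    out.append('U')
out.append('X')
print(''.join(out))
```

Execution trace: 'Q' (try body) → 'Y' (except KeyError) → 'X' (after the try/except). Output: QYX

Answer: QYX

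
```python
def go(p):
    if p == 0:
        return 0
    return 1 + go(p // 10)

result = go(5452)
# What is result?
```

Count of digits of 5452: 4

Answer: 4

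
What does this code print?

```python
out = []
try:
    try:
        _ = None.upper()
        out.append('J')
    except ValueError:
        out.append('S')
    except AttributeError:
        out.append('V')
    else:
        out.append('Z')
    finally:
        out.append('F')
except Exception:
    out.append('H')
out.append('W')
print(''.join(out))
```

Execution trace: 'V' (inner except AttributeError) → 'F' (inner finally) → 'W' (after the try/except). Output: VFW

Answer: VFW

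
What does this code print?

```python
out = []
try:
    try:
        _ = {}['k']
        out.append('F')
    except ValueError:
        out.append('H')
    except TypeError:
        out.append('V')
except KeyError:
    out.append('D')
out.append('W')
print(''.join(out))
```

Execution trace: 'D' (outer except KeyError) → 'W' (after the try/except). Output: DW

Answer: DW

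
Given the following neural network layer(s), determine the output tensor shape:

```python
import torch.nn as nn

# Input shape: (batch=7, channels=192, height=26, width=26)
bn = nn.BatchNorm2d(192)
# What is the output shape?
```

Input: (7, 192, 26, 26) -> Output: (7, 192, 26, 26)

Answer: (7, 192, 26, 26)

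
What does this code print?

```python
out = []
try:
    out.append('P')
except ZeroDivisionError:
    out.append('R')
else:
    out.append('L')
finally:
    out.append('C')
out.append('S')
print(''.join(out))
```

Execution trace: 'P' (try body, no exception) → 'L' (else) → 'C' (finally) → 'S' (after the try/except). Output: PLCS

Answer: PLCS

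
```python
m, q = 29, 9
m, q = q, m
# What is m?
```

Trace:
`m, q = 29, 9` → m = 29; q = 9
`m, q = q, m` → m = 9; q = 29
So m = 9

Answer: 9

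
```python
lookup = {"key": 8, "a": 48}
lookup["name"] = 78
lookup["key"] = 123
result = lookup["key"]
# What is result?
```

Trace:
`lookup = {"key": 8, "a": 48}` → lookup = {'key': 8, 'a': 48}
`lookup["name"] = 78` → lookup = {'key': 8, 'a': 48, 'name': 78}
`lookup["key"] = 123` → lookup = {'key': 123, 'a': 48, 'name': 78}
`result = lookup["key"]` → result = 123
So result = 123

Answer: 123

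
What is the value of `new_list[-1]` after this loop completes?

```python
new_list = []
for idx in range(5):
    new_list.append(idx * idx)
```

Last element of squares 0 to 4
`new_list` takes the values: [] → [0] → [0, 1] → [0, 1, 4] → [0, 1, 4, 9] → [0, 1, 4, 9, 16]
So `new_list[-1]` = 16

Answer: 16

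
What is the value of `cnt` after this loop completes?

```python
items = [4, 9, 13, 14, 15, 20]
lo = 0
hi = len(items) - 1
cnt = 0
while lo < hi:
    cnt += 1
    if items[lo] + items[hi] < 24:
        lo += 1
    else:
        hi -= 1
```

Steps to find pair summing to 24
`cnt` takes the values: 0 → 1 → 2 → 3 → 4 → 5

Answer: 5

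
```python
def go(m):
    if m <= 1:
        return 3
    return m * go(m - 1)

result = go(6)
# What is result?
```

go(6) = 6 * 5 * 4 * 3 * 2 * 3 = 2160

Answer: 2160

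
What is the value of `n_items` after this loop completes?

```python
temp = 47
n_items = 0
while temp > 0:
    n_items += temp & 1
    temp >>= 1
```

Count set bits in 47 (binary: 0b101111)
`n_items` takes the values: 0 → 1 → 2 → 3 → 4 → 5

Answer: 5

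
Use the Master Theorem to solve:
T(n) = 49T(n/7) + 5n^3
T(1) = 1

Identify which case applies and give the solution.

a=49, b=7, f(n)=5n^3. log_7(49) = 2. Since c=3 > 2 and the regularity condition holds (49(n/7)^3 = (49/7^3)n^3 with 49/7^3 < 1), Case 3 applies: T(n) = Θ(f(n)) = O(n^3).

Answer: O(n^3) - Case 3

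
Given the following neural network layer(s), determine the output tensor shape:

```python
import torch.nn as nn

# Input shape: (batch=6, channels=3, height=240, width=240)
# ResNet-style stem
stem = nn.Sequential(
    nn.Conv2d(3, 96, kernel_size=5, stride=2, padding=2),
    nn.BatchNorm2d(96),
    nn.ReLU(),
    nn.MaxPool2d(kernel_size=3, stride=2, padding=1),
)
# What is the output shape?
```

Input: (6, 3, 240, 240) -> after Conv2d 5x5 stride=2: (6, 96, 120, 120) -> Output: (6, 96, 60, 60)

Answer: (6, 96, 60, 60)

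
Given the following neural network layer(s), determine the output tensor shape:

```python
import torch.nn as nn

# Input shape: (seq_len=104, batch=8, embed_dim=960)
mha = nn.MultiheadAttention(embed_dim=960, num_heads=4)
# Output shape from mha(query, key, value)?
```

Input: (104, 8, 960) -> Output: (104, 8, 960)

Answer: (104, 8, 960)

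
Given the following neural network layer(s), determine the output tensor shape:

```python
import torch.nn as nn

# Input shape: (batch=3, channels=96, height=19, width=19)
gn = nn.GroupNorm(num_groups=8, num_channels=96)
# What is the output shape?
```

Input: (3, 96, 19, 19) -> Output: (3, 96, 19, 19)

Answer: (3, 96, 19, 19)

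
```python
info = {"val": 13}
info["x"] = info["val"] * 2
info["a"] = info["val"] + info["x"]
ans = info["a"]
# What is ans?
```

Trace:
`info = {"val": 13}` → info = {'val': 13}
`info["x"] = info["val"] * 2` → info = {'val': 13, 'x': 26}
`info["a"] = info["val"] + info["x"]` → info = {'val': 13, 'x': 26, 'a': 39}
`ans = info["a"]` → ans = 39
So ans = 39

Answer: 39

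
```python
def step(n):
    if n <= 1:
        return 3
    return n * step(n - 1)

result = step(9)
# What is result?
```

step(9) = 9 * 8 * 7 * 6 * 5 * 4 * 3 * 2 * 3 = 1088640

Answer: 1088640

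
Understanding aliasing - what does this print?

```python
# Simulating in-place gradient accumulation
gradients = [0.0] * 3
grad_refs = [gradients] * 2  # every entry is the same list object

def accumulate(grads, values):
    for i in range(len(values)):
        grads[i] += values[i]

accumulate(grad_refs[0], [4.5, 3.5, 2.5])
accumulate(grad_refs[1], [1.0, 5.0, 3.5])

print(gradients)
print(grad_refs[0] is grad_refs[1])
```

Key concept: gradient accumulation aliasing.
Step by step:
`gradients = [0.0] * 3` → gradients = [0.0, 0.0, 0.0]
`grad_refs = [gradients] * 2` → grad_refs = [[0.0, 0.0, 0.0], [0.0, 0.0, 0.0]]
`accumulate(grad_refs[0], [4.5, 3.5, 2.5])` → gradients = [4.5, 3.5, 2.5]; grad_refs = [[4.5, 3.5, 2.5], [4.5, 3.5, 2.5]]
`accumulate(grad_refs[1], [1.0, 5.0, 3.5])` → gradients = [5.5, 8.5, 6.0]; grad_refs = [[5.5, 8.5, 6.0], [5.5, 8.5, 6.0]]
`print(gradients)` → prints [5.5, 8.5, 6.0]
`print(grad_refs[0] is grad_refs[1])` → prints True

Answer:
[5.5, 8.5, 6.0]
True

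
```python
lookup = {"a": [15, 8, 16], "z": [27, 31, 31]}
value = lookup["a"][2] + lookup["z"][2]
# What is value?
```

Trace:
`lookup = {"a": [15, 8, 16], "z": [27, 31, 31]}` → lookup = {'a': [15, 8, 16], 'z': [27, 31, 31]}
`value = lookup["a"][2] + lookup["z"][2]` → value = 47
So value = 47

Answer: 47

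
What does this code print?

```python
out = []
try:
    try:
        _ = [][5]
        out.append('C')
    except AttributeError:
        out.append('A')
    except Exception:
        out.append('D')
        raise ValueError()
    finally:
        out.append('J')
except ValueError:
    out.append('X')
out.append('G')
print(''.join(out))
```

Execution trace: 'D' (inner except Exception) → 'J' (inner finally) → 'X' (outer except ValueError) → 'G' (after the try/except). Output: DJXG

Answer: DJXG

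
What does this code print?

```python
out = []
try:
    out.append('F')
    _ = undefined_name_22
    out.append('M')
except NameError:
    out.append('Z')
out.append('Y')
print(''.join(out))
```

Execution trace: 'F' (try body) → 'Z' (except NameError) → 'Y' (after the try/except). Output: FZY

Answer: FZY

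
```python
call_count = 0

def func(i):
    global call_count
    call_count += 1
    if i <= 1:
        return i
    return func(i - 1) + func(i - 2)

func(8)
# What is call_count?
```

Calls(i) = 1 + Calls(i-1) + Calls(i-2); Calls(0)=Calls(1)=1. For i=8 this gives 67.

Answer: 67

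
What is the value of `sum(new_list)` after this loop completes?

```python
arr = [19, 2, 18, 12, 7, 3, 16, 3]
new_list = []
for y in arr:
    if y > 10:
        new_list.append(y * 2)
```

Sum of doubled values > 10
`new_list` takes the values: [] → [38] → [38, 36] → [38, 36, 24] → [38, 36, 24, 32]
So `sum(new_list)` = 130

Answer: 130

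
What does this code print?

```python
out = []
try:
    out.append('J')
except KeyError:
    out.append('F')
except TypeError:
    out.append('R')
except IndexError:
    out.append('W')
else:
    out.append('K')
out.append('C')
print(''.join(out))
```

Execution trace: 'J' (try body, no exception) → 'K' (else) → 'C' (after the try/except). Output: JKC

Answer: JKC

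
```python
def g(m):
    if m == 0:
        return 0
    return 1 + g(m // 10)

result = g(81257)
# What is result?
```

Count of digits of 81257: 5

Answer: 5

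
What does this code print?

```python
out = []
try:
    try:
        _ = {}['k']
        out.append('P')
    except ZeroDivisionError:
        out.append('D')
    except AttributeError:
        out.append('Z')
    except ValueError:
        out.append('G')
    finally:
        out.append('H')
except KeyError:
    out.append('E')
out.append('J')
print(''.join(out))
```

Execution trace: 'H' (finally) → 'E' (outer except KeyError) → 'J' (after the try/except). Output: HEJ

Answer: HEJ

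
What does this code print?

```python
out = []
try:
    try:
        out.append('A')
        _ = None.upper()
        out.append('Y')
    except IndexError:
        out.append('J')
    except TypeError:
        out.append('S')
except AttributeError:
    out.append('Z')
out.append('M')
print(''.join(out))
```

Execution trace: 'A' (try body) → 'Z' (outer except AttributeError) → 'M' (after the try/except). Output: AZM

Answer: AZM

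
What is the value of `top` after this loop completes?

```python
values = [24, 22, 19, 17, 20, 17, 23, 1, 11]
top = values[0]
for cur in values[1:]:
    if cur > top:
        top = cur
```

Maximum of [24, 22, 19, 17, 20, 17, 23, 1, 11]
`top` takes the values: 24

Answer: 24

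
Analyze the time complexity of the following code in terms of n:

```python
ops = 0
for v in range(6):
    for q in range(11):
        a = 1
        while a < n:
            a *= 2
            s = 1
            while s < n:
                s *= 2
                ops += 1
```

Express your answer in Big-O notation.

Each loop level contributes: 1 × 1 × log n × log n. Multiplying the contributions gives O(log² n).

Answer: O(log² n)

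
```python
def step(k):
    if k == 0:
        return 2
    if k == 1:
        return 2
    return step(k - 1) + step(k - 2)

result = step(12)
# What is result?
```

Build up from base cases: step(0)=2, step(1)=2, step(2)=4, step(3)=6, step(4)=10, step(5)=16, step(6)=26, ..., step(12)=466

Answer: 466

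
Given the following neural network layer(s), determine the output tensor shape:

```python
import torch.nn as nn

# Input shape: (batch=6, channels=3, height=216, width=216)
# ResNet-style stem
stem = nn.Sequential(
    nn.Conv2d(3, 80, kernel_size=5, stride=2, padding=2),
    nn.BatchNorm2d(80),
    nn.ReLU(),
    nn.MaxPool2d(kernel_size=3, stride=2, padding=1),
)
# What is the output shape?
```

Input: (6, 3, 216, 216) -> after Conv2d 5x5 stride=2: (6, 80, 108, 108) -> Output: (6, 80, 54, 54)

Answer: (6, 80, 54, 54)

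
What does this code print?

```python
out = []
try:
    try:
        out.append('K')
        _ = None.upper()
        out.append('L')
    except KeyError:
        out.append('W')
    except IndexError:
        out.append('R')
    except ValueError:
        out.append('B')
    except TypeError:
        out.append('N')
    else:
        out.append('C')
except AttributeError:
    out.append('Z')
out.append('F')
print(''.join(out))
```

Execution trace: 'K' (try body) → 'Z' (outer except AttributeError) → 'F' (after the try/except). Output: KZF

Answer: KZF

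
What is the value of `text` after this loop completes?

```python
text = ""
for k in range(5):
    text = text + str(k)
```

Concatenate digits 0 to 4
`text` takes the values: "" → "0" → "01" → "012" → "0123" → "01234"

Answer: "01234"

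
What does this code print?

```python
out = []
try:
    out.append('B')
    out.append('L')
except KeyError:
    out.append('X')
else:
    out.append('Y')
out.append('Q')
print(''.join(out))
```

Execution trace: 'B' (try body) → 'L' (try body, no exception) → 'Y' (else) → 'Q' (after the try/except). Output: BLYQ

Answer: BLYQ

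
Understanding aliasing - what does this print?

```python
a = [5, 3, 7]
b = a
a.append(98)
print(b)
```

Key concept: basic list aliasing.
Step by step:
`a = [5, 3, 7]` → a = [5, 3, 7]
`b = a` → b = [5, 3, 7] (same object as a)
`a.append(98)` → a = [5, 3, 7, 98] (same object as b); b = [5, 3, 7, 98] (same object as a)
`print(b)` → prints [5, 3, 7, 98]

Answer: [5, 3, 7, 98]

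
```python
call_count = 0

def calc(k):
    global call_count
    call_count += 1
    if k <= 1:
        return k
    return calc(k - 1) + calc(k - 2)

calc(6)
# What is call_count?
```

Calls(k) = 1 + Calls(k-1) + Calls(k-2); Calls(0)=Calls(1)=1. For k=6 this gives 25.

Answer: 25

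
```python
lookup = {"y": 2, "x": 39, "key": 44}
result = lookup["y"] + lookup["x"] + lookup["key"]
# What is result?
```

Trace:
`lookup = {"y": 2, "x": 39, "key": 44}` → lookup = {'y': 2, 'x': 39, 'key': 44}
`result = lookup["y"] + lookup["x"] + lookup["key"]` → result = 85
So result = 85

Answer: 85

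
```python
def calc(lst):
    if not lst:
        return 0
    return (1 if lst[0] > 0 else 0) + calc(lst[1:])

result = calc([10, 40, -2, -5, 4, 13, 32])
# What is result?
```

Count of positive elements in [10, 40, -2, -5, 4, 13, 32] = 5

Answer: 5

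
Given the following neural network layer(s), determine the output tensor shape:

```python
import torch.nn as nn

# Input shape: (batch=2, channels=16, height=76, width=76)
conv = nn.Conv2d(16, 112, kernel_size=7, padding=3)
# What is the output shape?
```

Input: (2, 16, 76, 76) -> Output: (2, 112, 76, 76)

Answer: (2, 112, 76, 76)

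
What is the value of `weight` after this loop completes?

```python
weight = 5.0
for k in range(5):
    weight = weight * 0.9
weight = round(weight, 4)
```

Exponential decay: 5.0 * 0.9^5
`weight` takes the values: 5.0 → 4.5 → 4.05 → 3.645 → 3.2805 → 2.95245 → 2.9525

Answer: 2.9525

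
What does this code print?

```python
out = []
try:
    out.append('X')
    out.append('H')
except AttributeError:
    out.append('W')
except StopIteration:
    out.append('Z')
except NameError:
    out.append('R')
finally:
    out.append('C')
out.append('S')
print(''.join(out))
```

Execution trace: 'X' (try body) → 'H' (try body, no exception) → 'C' (finally) → 'S' (after the try/except). Output: XHCS

Answer: XHCS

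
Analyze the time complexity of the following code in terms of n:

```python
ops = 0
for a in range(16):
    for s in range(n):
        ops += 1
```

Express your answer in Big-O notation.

Each loop level contributes: 1 × n. Multiplying the contributions gives O(n).

Answer: O(n)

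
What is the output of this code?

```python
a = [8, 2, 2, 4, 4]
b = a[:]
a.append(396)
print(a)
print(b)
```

Key concept: slice [:] creates copy.
Step by step:
`a = [8, 2, 2, 4, 4]` → a = [8, 2, 2, 4, 4]
`b = a[:]` → b = [8, 2, 2, 4, 4]
`a.append(396)` → a = [8, 2, 2, 4, 4, 396]
`print(a)` → prints [8, 2, 2, 4, 4, 396]
`print(b)` → prints [8, 2, 2, 4, 4]

Answer:
[8, 2, 2, 4, 4, 396]
[8, 2, 2, 4, 4]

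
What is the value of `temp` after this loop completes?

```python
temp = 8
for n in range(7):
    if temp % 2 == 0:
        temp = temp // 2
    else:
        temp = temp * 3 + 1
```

Collatz-style transformation from 8
`temp` takes the values: 8 → 4 → 2 → 1 → 4 → 2 → 1 → 4

Answer: 4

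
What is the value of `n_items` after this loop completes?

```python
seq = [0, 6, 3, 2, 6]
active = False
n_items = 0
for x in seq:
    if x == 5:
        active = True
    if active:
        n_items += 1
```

Count elements after first 5 in [0, 6, 3, 2, 6]
`n_items` takes the values: 0

Answer: 0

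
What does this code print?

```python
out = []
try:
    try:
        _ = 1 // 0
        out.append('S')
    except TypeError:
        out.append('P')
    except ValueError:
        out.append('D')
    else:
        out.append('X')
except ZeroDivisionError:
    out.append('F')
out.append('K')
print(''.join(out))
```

Execution trace: 'F' (outer except ZeroDivisionError) → 'K' (after the try/except). Output: FK

Answer: FK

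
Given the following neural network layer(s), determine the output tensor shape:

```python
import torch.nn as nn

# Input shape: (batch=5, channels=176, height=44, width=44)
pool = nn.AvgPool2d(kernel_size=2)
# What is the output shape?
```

Input: (5, 176, 44, 44) -> Output: (5, 176, 22, 22)

Answer: (5, 176, 22, 22)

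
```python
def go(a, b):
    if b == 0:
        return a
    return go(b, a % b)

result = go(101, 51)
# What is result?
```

go(101, 51) -> go(51, 50) -> go(50, 1) -> go(1, 0) -> 1

Answer: 1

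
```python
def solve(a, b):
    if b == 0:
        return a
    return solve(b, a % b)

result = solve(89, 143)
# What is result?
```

solve(89, 143) -> solve(143, 89) -> solve(89, 54) -> solve(54, 35) -> solve(35, 19) -> solve(19, 16) -> solve(16, 3) -> solve(3, 1) -> solve(1, 0) -> 1

Answer: 1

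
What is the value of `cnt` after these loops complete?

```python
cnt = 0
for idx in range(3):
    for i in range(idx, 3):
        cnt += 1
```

Upper triangle: 3 + 2 + ... + 1
`cnt` takes the values: 0 → 1 → 2 → 3 → 4 → 5 → 6

Answer: 6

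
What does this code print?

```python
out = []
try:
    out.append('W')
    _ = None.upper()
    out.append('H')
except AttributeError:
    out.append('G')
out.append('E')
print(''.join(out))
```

Execution trace: 'W' (try body) → 'G' (except AttributeError) → 'E' (after the try/except). Output: WGE

Answer: WGE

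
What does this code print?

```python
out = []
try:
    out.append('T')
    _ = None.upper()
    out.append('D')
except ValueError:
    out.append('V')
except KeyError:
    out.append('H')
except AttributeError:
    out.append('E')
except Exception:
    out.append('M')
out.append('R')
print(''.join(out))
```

Execution trace: 'T' (try body) → 'E' (except AttributeError) → 'R' (after the try/except). Output: TER

Answer: TER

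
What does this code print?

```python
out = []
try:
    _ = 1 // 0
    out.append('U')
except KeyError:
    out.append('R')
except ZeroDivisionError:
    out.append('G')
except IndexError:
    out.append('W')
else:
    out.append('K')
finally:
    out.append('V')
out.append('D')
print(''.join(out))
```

Execution trace: 'G' (except ZeroDivisionError) → 'V' (finally) → 'D' (after the try/except). Output: GVD

Answer: GVD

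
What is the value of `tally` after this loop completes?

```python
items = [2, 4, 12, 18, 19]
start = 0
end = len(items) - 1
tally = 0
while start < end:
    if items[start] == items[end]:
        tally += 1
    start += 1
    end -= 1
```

Count matching pairs from ends
`tally` takes the values: 0

Answer: 0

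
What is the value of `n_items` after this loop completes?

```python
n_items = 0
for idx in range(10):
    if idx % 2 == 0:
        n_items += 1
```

Count numbers divisible by 2 in range(10)
`n_items` takes the values: 0 → 1 → 2 → 3 → 4 → 5

Answer: 5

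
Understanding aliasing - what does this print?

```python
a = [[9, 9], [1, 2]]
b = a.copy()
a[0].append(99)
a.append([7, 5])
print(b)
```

Key concept: shallow copy with nested lists.
Step by step:
`a = [[9, 9], [1, 2]]` → a = [[9, 9], [1, 2]]
`b = a.copy()` → b = [[9, 9], [1, 2]]
`a[0].append(99)` → a = [[9, 9, 99], [1, 2]]; b = [[9, 9, 99], [1, 2]]
`a.append([7, 5])` → a = [[9, 9, 99], [1, 2], [7, 5]]
`print(b)` → prints [[9, 9, 99], [1, 2]]

Answer: [[9, 9, 99], [1, 2]]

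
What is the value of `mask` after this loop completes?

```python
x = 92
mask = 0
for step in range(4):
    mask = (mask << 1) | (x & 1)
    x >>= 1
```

Reverse lowest 4 bits of 92
`mask` takes the values: 0 → 1 → 3

Answer: 3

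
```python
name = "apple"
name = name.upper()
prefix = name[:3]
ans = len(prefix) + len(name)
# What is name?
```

Trace:
`name = "apple"` → name = 'apple'
`name = name.upper()` → name = 'APPLE'
`prefix = name[:3]` → prefix = 'APP'
`ans = len(prefix) + len(name)` → ans = 8
So name = 'APPLE'

Answer: 'APPLE'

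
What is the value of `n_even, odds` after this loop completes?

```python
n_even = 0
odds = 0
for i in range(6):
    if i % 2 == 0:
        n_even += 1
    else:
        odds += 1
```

Count evens and odds in range(6)
`n_even, odds` takes the values: (0, 0) → (1, 0) → (1, 1) → (2, 1) → (2, 2) → (3, 2) → (3, 3)

Answer: 3, 3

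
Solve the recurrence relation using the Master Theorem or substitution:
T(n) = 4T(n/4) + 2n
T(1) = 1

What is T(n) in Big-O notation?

By Master Theorem: a=4, b=4, f(n)=2n. Since log_4(4) = 1 and f(n) = Θ(n^1), Case 2 applies. T(n) = O(n log n).

Answer: O(n log n)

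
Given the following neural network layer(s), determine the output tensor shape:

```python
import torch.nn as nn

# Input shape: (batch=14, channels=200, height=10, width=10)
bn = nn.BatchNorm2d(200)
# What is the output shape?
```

Input: (14, 200, 10, 10) -> Output: (14, 200, 10, 10)

Answer: (14, 200, 10, 10)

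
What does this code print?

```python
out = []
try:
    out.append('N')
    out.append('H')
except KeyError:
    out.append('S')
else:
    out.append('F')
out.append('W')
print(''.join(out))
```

Execution trace: 'N' (try body) → 'H' (try body, no exception) → 'F' (else) → 'W' (after the try/except). Output: NHFW

Answer: NHFW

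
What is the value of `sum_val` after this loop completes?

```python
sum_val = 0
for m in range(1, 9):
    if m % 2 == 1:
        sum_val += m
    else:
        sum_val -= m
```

Add odd, subtract even
`sum_val` takes the values: 0 → 1 → -1 → 2 → -2 → 3 → -3 → 4 → -4

Answer: -4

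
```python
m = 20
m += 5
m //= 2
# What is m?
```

Trace:
`m = 20` → m = 20
`m += 5` → m = 25
`m //= 2` → m = 12
So m = 12

Answer: 12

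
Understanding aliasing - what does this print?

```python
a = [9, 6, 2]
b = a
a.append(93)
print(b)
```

Key concept: basic list aliasing.
Step by step:
`a = [9, 6, 2]` → a = [9, 6, 2]
`b = a` → b = [9, 6, 2] (same object as a)
`a.append(93)` → a = [9, 6, 2, 93] (same object as b); b = [9, 6, 2, 93] (same object as a)
`print(b)` → prints [9, 6, 2, 93]

Answer: [9, 6, 2, 93]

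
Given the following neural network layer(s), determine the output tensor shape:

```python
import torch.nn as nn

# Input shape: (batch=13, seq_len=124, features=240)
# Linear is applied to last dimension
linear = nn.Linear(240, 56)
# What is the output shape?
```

Input: (13, 124, 240) -> Output: (13, 124, 56)

Answer: (13, 124, 56)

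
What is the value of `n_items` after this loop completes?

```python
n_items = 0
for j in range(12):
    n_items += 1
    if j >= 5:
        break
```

Loop breaks when j reaches 5, n_items is 6
`n_items` takes the values: 0 → 1 → 2 → 3 → 4 → 5 → 6

Answer: 6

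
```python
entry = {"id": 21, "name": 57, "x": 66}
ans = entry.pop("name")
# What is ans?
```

Trace:
`entry = {"id": 21, "name": 57, "x": 66}` → entry = {'id': 21, 'name': 57, 'x': 66}
`ans = entry.pop("name")` → entry = {'id': 21, 'x': 66}; ans = 57
So ans = 57

Answer: 57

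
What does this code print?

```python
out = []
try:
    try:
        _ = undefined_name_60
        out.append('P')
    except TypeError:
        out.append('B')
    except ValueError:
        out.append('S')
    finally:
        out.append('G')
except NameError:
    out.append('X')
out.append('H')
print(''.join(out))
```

Execution trace: 'G' (finally) → 'X' (outer except NameError) → 'H' (after the try/except). Output: GXH

Answer: GXH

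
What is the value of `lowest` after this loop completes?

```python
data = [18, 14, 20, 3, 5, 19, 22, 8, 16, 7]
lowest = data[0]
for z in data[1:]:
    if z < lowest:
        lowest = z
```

Minimum of [18, 14, 20, 3, 5, 19, 22, 8, 16, 7]
`lowest` takes the values: 18 → 14 → 3

Answer: 3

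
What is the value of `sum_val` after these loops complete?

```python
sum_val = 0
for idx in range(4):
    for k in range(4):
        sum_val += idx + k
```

Sum of all idx+k for idx,k in 4x4
`sum_val` takes the values: 0 → 1 → 3 → 6 → 7 → 9 → 12 → 16 → 18 → 21 → 25 → 30 → 33 → 37 → 42 → 48

Answer: 48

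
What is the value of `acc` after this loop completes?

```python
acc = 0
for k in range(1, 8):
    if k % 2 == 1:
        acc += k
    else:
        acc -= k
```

Add odd, subtract even
`acc` takes the values: 0 → 1 → -1 → 2 → -2 → 3 → -3 → 4

Answer: 4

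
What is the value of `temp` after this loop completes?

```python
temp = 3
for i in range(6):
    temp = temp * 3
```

Multiply by 3, 6 times: 3 * 3^6 = 2187
`temp` takes the values: 3 → 9 → 27 → 81 → 243 → 729 → 2187

Answer: 2187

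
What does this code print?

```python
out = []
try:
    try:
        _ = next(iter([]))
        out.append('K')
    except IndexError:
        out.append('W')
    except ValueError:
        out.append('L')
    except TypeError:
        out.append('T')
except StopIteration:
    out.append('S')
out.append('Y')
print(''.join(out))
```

Execution trace: 'S' (outer except StopIteration) → 'Y' (after the try/except). Output: SY

Answer: SY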